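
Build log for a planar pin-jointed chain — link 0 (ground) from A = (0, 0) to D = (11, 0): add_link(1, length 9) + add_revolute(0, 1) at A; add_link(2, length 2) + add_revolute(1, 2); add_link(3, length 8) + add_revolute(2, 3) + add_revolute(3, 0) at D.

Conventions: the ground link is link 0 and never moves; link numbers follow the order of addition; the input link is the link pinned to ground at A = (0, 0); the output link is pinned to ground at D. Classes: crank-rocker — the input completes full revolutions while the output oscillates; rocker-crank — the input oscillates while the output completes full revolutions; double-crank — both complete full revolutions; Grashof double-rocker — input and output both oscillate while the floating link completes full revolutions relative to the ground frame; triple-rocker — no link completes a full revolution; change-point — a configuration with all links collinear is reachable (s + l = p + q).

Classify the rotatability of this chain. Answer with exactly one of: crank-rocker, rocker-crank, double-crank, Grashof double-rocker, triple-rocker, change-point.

lengths: ground=11, input=9, coupler=2, output=8
sorted: s=2 (shortest), l=11 (longest), p+q=17
s + l = 13 vs p + q = 17
s + l < p + q (Grashof) with shortest = coupler link → Grashof double-rocker

Grashof double-rocker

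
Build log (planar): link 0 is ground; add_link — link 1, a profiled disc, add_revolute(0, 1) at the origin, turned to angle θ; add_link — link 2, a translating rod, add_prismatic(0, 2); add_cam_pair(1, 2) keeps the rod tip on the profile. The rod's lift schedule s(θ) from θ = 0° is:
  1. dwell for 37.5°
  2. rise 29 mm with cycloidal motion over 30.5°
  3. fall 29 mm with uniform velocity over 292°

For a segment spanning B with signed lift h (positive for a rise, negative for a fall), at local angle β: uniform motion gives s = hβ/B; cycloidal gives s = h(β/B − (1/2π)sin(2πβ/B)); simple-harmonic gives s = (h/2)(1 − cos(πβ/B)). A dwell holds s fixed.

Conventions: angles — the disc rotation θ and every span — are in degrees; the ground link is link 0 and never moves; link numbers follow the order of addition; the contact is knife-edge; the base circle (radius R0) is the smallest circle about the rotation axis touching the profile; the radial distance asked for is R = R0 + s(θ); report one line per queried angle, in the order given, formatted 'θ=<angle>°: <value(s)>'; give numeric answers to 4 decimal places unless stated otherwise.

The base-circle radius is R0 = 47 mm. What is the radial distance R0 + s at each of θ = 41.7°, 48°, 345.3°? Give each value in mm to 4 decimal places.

seg 1 [0°–37.5°] dwell: s stays 0.0000
seg 2 [37.5°–68°] cycloidal, h=29: θ=41.7° here. β=4.2, B=30.5. 29·(0.1377 − sin(2π·0.1377)/(2π)) = 0.4799 → s = 0.4799
seg 2 [37.5°–68°] cycloidal, h=29: θ=48° here. β=10.5, B=30.5. 29·(0.3443 − sin(2π·0.3443)/(2π)) = 6.1542 → s = 6.1542
seg 2 [37.5°–68°] cycloidal, h=29: full span → s += 29 → s = 29.0000
seg 3 [68°–360°] uniform, h=-29: θ=345.3° here. β=277.3, B=292. -29·277.3/292 = -27.5401 → s = 1.4599
θ=41.7°: R = R0 + s = 47 + 0.4799 = 47.4799
θ=48°: R = R0 + s = 47 + 6.1542 = 53.1542
θ=345.3°: R = R0 + s = 47 + 1.4599 = 48.4599

θ=41.7°: 47.4799
θ=48°: 53.1542
θ=345.3°: 48.4599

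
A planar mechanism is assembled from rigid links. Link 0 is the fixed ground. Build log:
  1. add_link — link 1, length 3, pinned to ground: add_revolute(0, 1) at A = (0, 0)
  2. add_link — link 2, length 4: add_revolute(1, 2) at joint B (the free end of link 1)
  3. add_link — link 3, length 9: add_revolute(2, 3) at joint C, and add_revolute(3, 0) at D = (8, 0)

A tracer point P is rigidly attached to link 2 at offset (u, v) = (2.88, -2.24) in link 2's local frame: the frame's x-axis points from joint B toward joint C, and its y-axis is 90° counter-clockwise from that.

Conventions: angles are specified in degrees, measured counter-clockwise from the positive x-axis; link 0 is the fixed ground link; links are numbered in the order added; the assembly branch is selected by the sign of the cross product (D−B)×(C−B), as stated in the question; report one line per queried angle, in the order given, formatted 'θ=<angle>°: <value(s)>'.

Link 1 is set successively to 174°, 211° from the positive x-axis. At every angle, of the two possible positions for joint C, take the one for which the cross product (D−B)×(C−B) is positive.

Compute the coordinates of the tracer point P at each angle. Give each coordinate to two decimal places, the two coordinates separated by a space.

A=(0,0), D=(8.00,0)
θ=174°: B = A + 3.00·(cos174°, sin174°) = (-2.9836, 0.3136)
θ=174°: |BD| = 10.9880
θ=174°: circle(B,4.00) ∩ circle(D,9.00): a=2.5363, h=3.0931
θ=174°:   candidates: C₊=(-0.3601,3.3331) cross=33.987; C₋=(-0.5366,-2.8507) cross=-33.987
θ=174°:   branch + wants cross > 0 → take C=(-0.3601,3.3331) (cross=33.987)
θ=174°: ex = (C−B)/|BC| = (0.6559,0.7549); ey = (-0.7549,0.6559)
θ=174°: P = B + 2.88·ex + -2.24·ey = (0.5963,1.0184)
θ=211°: B = A + 3.00·(cos211°, sin211°) = (-2.5715, -1.5451)
θ=211°: |BD| = 10.6838
θ=211°: circle(B,4.00) ∩ circle(D,9.00): a=2.2999, h=3.2727
θ=211°:   candidates: C₊=(-0.7691,2.0258) cross=34.965; C₋=(0.1775,-4.4508) cross=-34.965
θ=211°:   branch + wants cross > 0 → take C=(-0.7691,2.0258) (cross=34.965)
θ=211°: ex = (C−B)/|BC| = (0.4506,0.8927); ey = (-0.8927,0.4506)
θ=211°: P = B + 2.88·ex + -2.24·ey = (0.7260,0.0165)

θ=174°: 0.60 1.02
θ=211°: 0.73 0.02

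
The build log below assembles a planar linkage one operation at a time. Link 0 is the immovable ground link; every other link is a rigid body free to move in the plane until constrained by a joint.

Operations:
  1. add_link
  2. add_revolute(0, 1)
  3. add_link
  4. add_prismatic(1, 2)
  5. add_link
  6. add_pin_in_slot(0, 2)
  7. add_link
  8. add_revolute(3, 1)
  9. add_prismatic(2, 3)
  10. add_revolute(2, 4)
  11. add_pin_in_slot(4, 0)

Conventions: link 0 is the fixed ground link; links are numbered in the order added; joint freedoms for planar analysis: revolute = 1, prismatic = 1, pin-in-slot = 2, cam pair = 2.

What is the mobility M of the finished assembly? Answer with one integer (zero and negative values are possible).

(L,J1,J2)=(1,0,0); link0 fixed
link1: (2,0,0)
R 0-1 [J1]: (2,1,0)
link2: (3,1,0)
P 1-2 [J1]: (3,2,0)
link3: (4,2,0)
PS 0-2 [J2]: (4,2,1)
link4: (5,2,1)
R 3-1 [J1]: (5,3,1)
P 2-3 [J1]: (5,4,1)
R 2-4 [J1]: (5,5,1)
PS 4-0 [J2]: (5,5,2)
Grübler: 3·4 − 2·5 − 2 = 0

M = 0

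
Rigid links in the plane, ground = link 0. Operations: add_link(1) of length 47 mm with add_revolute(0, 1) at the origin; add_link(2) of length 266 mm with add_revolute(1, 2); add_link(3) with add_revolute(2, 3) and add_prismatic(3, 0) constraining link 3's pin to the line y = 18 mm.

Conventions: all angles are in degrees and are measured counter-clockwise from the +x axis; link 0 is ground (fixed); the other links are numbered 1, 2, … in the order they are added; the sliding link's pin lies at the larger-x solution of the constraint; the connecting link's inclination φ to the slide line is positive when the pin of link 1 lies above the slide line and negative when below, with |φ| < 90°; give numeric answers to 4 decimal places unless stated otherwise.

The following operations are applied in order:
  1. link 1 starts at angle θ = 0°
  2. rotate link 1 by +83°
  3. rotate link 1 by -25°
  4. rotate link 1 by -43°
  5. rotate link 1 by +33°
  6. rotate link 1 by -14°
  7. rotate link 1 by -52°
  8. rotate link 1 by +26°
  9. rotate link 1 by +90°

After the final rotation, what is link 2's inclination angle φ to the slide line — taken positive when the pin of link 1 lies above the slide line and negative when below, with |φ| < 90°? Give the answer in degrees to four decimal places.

geometry: r = 47 mm, L = 266 mm, e = 18 mm; θ starts at 0°
rotate link 1 by +83°: θ ← 0° +83° = 83°
rotate link 1 by -25°: θ ← 83° -25° = 58°
rotate link 1 by -43°: θ ← 58° -43° = 15°
rotate link 1 by +33°: θ ← 15° +33° = 48°
rotate link 1 by -14°: θ ← 48° -14° = 34°
rotate link 1 by -52°: θ ← 34° -52° = -18°
rotate link 1 by +26°: θ ← -18° +26° = 8°
rotate link 1 by +90°: θ ← 8° +90° = 98°
h = r sin θ − e = 46.542599 − 18 = 28.542599
sin φ = h / L = 28.542599 / 266 = 0.10730300
φ = arcsin(0.10730300) = 6.159869°

6.1599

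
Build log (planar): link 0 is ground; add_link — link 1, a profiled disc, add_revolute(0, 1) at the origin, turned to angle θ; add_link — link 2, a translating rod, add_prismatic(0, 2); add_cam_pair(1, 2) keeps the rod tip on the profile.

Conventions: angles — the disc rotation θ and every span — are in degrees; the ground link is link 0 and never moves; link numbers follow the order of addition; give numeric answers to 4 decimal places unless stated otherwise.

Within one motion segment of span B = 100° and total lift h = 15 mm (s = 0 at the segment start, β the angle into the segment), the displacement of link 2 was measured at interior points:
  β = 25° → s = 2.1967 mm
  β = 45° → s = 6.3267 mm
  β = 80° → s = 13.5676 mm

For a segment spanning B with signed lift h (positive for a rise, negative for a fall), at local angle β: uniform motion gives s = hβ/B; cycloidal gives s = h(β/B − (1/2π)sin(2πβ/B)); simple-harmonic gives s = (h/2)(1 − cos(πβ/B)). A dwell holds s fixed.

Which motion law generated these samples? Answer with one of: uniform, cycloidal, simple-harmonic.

candidates at β/B = r: uniform s = h·r (linear in β); cycloidal s = h·(r − sin(2πr)/(2π)); simple-harmonic s = (h/2)(1 − cos(πr))
β=25°: printed 2.1967 | uniform 3.7500, cycloidal 1.3627, simple-harmonic 2.1967
β=45°: printed 6.3267 | uniform 6.7500, cycloidal 6.0123, simple-harmonic 6.3267
β=80°: printed 13.5676 | uniform 12.0000, cycloidal 14.2705, simple-harmonic 13.5676
only one law matches every sample → simple-harmonic

simple-harmonic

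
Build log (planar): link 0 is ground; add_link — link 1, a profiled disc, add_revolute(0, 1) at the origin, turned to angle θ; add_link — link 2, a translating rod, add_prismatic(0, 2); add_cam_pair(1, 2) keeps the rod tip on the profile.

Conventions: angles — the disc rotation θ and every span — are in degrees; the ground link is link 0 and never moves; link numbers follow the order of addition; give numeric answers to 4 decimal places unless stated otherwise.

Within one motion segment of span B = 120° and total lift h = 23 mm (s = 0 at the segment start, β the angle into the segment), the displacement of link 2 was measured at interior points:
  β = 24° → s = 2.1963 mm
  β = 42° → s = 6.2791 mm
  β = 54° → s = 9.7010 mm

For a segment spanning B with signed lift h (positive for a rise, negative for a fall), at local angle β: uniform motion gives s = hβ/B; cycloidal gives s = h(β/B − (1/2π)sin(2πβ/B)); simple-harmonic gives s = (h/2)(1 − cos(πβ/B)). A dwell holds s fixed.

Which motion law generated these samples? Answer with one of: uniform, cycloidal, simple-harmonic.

candidates at β/B = r: uniform s = h·r (linear in β); cycloidal s = h·(r − sin(2πr)/(2π)); simple-harmonic s = (h/2)(1 − cos(πr))
β=24°: printed 2.1963 | uniform 4.6000, cycloidal 1.1186, simple-harmonic 2.1963
β=42°: printed 6.2791 | uniform 8.0500, cycloidal 5.0885, simple-harmonic 6.2791
β=54°: printed 9.7010 | uniform 10.3500, cycloidal 9.2188, simple-harmonic 9.7010
only one law matches every sample → simple-harmonic

simple-harmonic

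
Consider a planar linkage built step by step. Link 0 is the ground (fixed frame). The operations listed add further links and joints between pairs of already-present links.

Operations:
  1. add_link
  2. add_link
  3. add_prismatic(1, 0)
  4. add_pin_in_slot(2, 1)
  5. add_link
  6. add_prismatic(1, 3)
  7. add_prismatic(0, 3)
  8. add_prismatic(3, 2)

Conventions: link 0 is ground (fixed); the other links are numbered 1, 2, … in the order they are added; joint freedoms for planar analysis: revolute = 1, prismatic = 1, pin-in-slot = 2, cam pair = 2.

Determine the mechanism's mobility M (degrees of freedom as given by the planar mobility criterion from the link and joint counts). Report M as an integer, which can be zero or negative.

(L,J1,J2)=(1,0,0); link0 fixed
link1: (2,0,0)
link2: (3,0,0)
P 1-0 [J1]: (3,1,0)
PS 2-1 [J2]: (3,1,1)
link3: (4,1,1)
P 1-3 [J1]: (4,2,1)
P 0-3 [J1]: (4,3,1)
P 3-2 [J1]: (4,4,1)
Grübler: 3·3 − 2·4 − 1 = 0

M = 0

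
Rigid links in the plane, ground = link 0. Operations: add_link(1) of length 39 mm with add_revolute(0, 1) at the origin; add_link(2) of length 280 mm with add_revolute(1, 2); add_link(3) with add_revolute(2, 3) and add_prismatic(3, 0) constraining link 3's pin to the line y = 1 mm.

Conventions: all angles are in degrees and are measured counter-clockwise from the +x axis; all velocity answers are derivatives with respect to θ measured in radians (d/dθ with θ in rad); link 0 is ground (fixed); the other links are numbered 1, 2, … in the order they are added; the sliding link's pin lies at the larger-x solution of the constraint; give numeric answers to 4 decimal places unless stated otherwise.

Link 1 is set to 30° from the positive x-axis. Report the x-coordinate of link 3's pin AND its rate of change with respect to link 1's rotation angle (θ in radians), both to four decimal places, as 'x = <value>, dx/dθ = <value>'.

geometry: r = 39 mm, L = 280 mm, e = 1 mm
crank pin P = (r cos θ, r sin θ) = (33.774991, 19.500000)
h = r sin θ − e = 19.500000 − 1 = 18.500000
x = r cos θ + √(L² − h²) = 33.774991 + 279.388171 = 313.163162
dx/dθ = −r sin θ − h·r cos θ/√(L² − h²) (θ in radians; h = 18.500000) = -21.736449

x = 313.1632, dx/dθ = -21.7364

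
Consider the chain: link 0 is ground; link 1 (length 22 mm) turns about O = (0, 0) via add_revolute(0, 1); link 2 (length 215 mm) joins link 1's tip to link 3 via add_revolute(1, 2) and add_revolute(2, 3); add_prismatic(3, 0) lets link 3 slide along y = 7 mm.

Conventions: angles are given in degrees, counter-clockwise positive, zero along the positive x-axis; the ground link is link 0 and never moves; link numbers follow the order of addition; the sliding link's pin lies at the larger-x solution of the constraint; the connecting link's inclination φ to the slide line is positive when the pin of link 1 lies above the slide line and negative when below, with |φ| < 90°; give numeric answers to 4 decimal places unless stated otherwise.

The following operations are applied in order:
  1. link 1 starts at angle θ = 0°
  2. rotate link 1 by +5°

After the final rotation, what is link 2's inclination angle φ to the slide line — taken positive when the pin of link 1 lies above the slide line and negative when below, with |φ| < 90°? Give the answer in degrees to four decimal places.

geometry: r = 22 mm, L = 215 mm, e = 7 mm; θ starts at 0°
rotate link 1 by +5°: θ ← 0° +5° = 5°
h = r sin θ − e = 1.917426 − 7 = -5.082574
sin φ = h / L = -5.082574 / 215 = -0.02363988
φ = arcsin(-0.02363988) = -1.354591°

-1.3546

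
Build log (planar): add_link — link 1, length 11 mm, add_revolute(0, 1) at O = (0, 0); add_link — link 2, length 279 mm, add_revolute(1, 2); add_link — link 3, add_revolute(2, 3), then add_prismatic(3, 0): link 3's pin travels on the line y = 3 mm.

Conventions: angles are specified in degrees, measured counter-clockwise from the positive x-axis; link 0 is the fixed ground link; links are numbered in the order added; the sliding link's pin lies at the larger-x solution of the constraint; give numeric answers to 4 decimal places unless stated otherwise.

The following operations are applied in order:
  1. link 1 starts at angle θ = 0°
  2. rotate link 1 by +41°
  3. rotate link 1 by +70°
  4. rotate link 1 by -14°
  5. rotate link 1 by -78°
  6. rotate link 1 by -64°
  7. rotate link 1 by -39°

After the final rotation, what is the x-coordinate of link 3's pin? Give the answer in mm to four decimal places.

geometry: r = 11 mm, L = 279 mm, e = 3 mm; θ starts at 0°
rotate link 1 by +41°: θ ← 0° +41° = 41°
rotate link 1 by +70°: θ ← 41° +70° = 111°
rotate link 1 by -14°: θ ← 111° -14° = 97°
rotate link 1 by -78°: θ ← 97° -78° = 19°
rotate link 1 by -64°: θ ← 19° -64° = -45°
rotate link 1 by -39°: θ ← -45° -39° = -84°
crank pin P = (r cos θ, r sin θ) = (1.149813, -10.939741)
h = r sin θ − e = -10.939741 − 3 = -13.939741
x = r cos θ + √(L² − h²) = 1.149813 + 278.651545 = 279.801358

279.8014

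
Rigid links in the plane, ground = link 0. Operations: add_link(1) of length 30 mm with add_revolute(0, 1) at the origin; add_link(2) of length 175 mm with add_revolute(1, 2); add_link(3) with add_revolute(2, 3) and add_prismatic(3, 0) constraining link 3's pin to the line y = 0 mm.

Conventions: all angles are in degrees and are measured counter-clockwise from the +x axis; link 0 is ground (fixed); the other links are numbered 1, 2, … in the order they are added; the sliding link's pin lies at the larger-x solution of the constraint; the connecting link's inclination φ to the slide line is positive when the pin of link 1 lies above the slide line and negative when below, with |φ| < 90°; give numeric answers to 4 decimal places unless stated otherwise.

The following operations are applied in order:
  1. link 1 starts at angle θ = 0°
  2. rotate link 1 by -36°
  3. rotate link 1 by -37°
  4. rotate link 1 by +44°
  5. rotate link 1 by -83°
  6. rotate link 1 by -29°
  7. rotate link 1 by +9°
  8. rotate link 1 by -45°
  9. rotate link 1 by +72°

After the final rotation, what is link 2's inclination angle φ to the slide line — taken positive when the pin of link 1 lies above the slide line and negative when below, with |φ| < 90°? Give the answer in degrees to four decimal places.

geometry: r = 30 mm, L = 175 mm, e = 0 mm; θ starts at 0°
rotate link 1 by -36°: θ ← 0° -36° = -36°
rotate link 1 by -37°: θ ← -36° -37° = -73°
rotate link 1 by +44°: θ ← -73° +44° = -29°
rotate link 1 by -83°: θ ← -29° -83° = -112°
rotate link 1 by -29°: θ ← -112° -29° = -141°
rotate link 1 by +9°: θ ← -141° +9° = -132°
rotate link 1 by -45°: θ ← -132° -45° = -177°
rotate link 1 by +72°: θ ← -177° +72° = -105°
h = r sin θ − e = -28.977775 − 0 = -28.977775
sin φ = h / L = -28.977775 / 175 = -0.16558728
φ = arcsin(-0.16558728) = -9.531353°

-9.5314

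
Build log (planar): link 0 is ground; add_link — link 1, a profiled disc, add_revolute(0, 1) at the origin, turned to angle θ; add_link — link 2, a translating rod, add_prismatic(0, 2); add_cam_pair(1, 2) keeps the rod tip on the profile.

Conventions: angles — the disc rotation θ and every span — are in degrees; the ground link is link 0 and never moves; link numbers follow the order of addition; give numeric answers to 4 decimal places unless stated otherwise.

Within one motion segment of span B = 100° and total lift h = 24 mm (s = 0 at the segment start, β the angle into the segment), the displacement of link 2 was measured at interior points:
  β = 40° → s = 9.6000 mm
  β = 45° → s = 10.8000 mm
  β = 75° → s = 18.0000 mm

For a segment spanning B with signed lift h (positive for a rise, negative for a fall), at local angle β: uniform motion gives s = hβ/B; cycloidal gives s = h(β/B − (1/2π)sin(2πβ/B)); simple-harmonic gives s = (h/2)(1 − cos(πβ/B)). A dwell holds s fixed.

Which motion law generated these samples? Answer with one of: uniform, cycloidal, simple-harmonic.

candidates at β/B = r: uniform s = h·r (linear in β); cycloidal s = h·(r − sin(2πr)/(2π)); simple-harmonic s = (h/2)(1 − cos(πr))
β=40°: printed 9.6000 | uniform 9.6000, cycloidal 7.3548, simple-harmonic 8.2918
β=45°: printed 10.8000 | uniform 10.8000, cycloidal 9.6196, simple-harmonic 10.1228
β=75°: printed 18.0000 | uniform 18.0000, cycloidal 21.8197, simple-harmonic 20.4853
only one law matches every sample → uniform

uniform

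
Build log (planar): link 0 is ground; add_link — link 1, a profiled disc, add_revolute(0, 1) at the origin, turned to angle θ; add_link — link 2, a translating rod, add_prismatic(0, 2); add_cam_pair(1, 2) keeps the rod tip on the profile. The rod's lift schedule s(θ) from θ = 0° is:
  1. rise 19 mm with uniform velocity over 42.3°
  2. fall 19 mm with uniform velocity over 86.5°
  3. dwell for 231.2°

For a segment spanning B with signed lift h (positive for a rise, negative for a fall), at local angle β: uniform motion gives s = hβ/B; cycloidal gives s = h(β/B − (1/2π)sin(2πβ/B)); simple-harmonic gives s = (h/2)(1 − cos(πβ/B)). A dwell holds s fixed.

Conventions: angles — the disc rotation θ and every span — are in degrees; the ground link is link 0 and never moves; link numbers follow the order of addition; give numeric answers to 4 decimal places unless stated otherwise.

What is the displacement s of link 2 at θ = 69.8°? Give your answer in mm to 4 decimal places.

seg 1 [0°–42.3°] uniform, h=19: full span → s += 19 → s = 19.0000
seg 2 [42.3°–128.8°] uniform, h=-19: θ=69.8° here. β=27.5, B=86.5. -19·27.5/86.5 = -6.0405 → s = 12.9595

12.9595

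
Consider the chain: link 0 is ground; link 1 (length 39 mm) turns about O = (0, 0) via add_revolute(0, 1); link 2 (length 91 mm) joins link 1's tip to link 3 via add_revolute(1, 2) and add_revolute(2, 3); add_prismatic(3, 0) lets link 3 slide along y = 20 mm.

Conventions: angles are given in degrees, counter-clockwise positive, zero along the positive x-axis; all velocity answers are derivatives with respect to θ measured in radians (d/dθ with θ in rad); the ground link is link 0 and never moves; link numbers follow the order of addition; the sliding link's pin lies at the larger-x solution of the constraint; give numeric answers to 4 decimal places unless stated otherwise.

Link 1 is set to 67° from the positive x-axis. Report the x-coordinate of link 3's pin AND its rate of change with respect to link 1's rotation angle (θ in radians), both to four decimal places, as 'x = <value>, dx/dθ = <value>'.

geometry: r = 39 mm, L = 91 mm, e = 20 mm
crank pin P = (r cos θ, r sin θ) = (15.238514, 35.899689)
h = r sin θ − e = 35.899689 − 20 = 15.899689
x = r cos θ + √(L² − h²) = 15.238514 + 89.600223 = 104.838737
dx/dθ = −r sin θ − h·r cos θ/√(L² − h²) (θ in radians; h = 15.899689) = -38.603786

x = 104.8387, dx/dθ = -38.6038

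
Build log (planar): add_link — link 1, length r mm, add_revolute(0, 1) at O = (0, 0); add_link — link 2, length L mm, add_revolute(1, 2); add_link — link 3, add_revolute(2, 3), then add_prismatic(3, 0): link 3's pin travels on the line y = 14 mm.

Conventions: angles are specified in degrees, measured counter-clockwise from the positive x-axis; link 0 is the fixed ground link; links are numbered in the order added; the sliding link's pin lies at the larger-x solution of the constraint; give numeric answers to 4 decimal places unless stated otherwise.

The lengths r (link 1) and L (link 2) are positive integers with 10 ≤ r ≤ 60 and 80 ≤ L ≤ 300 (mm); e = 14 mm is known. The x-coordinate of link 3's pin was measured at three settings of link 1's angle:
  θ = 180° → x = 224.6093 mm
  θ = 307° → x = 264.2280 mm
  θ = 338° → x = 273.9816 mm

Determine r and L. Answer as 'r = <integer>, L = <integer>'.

constraint per measurement: (x − r cos θ)² + (r sin θ − e)² = L²
subtracting the θ₁ and θ₂ equations cancels the r² and L² terms:
r = (x₁² − x₂²) / (2[(x₁cos θ₁ + e sin θ₁) − (x₂cos θ₂ + e sin θ₂)]) = 26.0000 → r = 26
L² = (x₁ − r cos θ₁)² + (r sin θ₁ − e)² = 63001.0212 → L = 251.0000 → L = 251
check at θ₃=338°: x = 273.9816 (printed 273.9816) ✓

r = 26, L = 251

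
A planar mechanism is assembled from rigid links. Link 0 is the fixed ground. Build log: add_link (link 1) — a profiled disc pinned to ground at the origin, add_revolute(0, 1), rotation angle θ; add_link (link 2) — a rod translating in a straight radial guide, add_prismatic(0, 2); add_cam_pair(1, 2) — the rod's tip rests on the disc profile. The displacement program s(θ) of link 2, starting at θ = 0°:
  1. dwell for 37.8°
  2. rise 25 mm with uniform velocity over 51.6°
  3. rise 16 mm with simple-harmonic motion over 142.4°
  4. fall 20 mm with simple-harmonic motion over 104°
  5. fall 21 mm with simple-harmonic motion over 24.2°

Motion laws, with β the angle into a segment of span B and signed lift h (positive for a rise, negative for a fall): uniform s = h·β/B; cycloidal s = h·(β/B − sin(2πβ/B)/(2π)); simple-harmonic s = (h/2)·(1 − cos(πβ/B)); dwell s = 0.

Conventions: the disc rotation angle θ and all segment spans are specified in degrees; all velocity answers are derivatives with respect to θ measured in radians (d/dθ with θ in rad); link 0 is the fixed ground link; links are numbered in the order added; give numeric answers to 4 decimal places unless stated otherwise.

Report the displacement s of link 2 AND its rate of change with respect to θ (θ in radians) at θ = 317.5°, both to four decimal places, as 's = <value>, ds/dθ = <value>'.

seg 1 [0°–37.8°] dwell: s stays 0.0000
seg 2 [37.8°–89.4°] uniform, h=25: full span → s += 25 → s = 25.0000
seg 3 [89.4°–231.8°] simple-harmonic, h=16: full span → s += 16 → s = 41.0000
seg 4 [231.8°–335.8°] simple-harmonic, h=-20: θ=317.5° here. β=85.7, B=104. -20/2·(1 − cos(π·0.8240)) = -18.5106 → s = 22.4894
velocity in seg [231.8°–335.8°] (simple-harmonic), θ in radians: β = 85.7° = 1.4957 rad, B = 104° = 1.8151 rad; ds/dθ = (πh/(2B)) sin(πβ/B) = (π·(-20)/(2·1.8151)) sin(π·0.8240) = -9.087781 mm/rad

s = 22.4894, ds/dθ = -9.0878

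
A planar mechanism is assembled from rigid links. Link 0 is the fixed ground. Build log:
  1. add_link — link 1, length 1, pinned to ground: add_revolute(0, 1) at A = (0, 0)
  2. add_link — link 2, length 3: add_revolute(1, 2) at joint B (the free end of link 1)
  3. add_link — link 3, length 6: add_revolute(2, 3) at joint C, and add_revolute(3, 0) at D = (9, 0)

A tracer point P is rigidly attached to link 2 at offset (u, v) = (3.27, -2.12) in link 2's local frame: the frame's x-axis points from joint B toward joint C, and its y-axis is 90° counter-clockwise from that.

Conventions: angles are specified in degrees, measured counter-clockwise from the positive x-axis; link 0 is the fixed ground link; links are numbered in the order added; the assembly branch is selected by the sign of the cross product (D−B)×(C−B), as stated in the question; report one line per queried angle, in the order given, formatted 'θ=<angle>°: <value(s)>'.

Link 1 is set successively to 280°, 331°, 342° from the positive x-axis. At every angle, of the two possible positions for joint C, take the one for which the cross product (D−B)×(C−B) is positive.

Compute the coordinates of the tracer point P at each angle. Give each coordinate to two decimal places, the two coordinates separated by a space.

A=(0,0), D=(9.00,0)
θ=280°: B = A + 1.00·(cos280°, sin280°) = (0.1736, -0.9848)
θ=280°: |BD| = 8.8811
θ=280°: circle(B,3.00) ∩ circle(D,6.00): a=2.9205, h=0.6861
θ=280°:   candidates: C₊=(3.0000,0.0209) cross=6.094; C₋=(3.1522,-1.3429) cross=-6.094
θ=280°:   branch + wants cross > 0 → take C=(3.0000,0.0209) (cross=6.094)
θ=280°: ex = (C−B)/|BC| = (0.9421,0.3352); ey = (-0.3352,0.9421)
θ=280°: P = B + 3.27·ex + -2.12·ey = (3.9651,-1.8859)
θ=331°: B = A + 1.00·(cos331°, sin331°) = (0.8746, -0.4848)
θ=331°: |BD| = 8.1398
θ=331°: circle(B,3.00) ∩ circle(D,6.00): a=2.4114, h=1.7847
θ=331°:   candidates: C₊=(3.1754,1.4403) cross=14.527; C₋=(3.3880,-2.1227) cross=-14.527
θ=331°:   branch + wants cross > 0 → take C=(3.1754,1.4403) (cross=14.527)
θ=331°: ex = (C−B)/|BC| = (0.7669,0.6417); ey = (-0.6417,0.7669)
θ=331°: P = B + 3.27·ex + -2.12·ey = (4.7430,-0.0123)
θ=342°: B = A + 1.00·(cos342°, sin342°) = (0.9511, -0.3090)
θ=342°: |BD| = 8.0549
θ=342°: circle(B,3.00) ∩ circle(D,6.00): a=2.3514, h=1.8630
θ=342°:   candidates: C₊=(3.2293,1.6428) cross=15.006; C₋=(3.3722,-2.0804) cross=-15.006
θ=342°:   branch + wants cross > 0 → take C=(3.2293,1.6428) (cross=15.006)
θ=342°: ex = (C−B)/|BC| = (0.7594,0.6506); ey = (-0.6506,0.7594)
θ=342°: P = B + 3.27·ex + -2.12·ey = (4.8136,0.2085)

θ=280°: 3.97 -1.89
θ=331°: 4.74 -0.01
θ=342°: 4.81 0.21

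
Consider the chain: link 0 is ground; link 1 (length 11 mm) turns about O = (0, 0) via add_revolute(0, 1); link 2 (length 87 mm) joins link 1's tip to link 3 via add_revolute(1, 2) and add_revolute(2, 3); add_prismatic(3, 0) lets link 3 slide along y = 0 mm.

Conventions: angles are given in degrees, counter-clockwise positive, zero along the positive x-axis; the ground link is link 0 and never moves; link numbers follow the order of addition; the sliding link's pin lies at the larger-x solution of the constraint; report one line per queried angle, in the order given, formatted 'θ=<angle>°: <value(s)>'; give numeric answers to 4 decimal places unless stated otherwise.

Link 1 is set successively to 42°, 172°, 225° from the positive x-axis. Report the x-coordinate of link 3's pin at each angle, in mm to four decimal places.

geometry: r = 11 mm, L = 87 mm, e = 0 mm
θ=42°: crank pin P = (r cos θ, r sin θ) = (8.174593, 7.360437)
θ=42°: h = r sin θ − e = 7.360437 − 0 = 7.360437
θ=42°: x = r cos θ + √(L² − h²) = 8.174593 + 86.688084 = 94.862677
θ=172°: crank pin P = (r cos θ, r sin θ) = (-10.892949, 1.530904)
θ=172°: h = r sin θ − e = 1.530904 − 0 = 1.530904
θ=172°: x = r cos θ + √(L² − h²) = -10.892949 + 86.986530 = 76.093581
θ=225°: crank pin P = (r cos θ, r sin θ) = (-7.778175, -7.778175)
θ=225°: h = r sin θ − e = -7.778175 − 0 = -7.778175
θ=225°: x = r cos θ + √(L² − h²) = -7.778175 + 86.651601 = 78.873427

θ=42°: 94.8627
θ=172°: 76.0936
θ=225°: 78.8734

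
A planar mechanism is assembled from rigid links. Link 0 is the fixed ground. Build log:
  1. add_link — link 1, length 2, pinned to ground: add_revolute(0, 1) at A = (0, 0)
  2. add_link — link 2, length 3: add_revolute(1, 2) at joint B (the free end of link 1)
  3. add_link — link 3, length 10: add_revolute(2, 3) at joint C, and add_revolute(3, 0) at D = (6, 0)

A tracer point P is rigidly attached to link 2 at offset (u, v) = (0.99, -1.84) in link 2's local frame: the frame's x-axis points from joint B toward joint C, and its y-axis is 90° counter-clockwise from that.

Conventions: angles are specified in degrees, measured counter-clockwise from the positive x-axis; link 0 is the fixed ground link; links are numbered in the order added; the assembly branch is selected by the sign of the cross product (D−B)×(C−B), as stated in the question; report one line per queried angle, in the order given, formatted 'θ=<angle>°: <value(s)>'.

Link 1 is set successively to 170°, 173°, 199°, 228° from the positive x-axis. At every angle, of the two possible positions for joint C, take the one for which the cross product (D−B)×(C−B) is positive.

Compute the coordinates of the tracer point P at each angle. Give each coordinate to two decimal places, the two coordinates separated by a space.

A=(0,0), D=(6.00,0)
θ=170°: B = A + 2.00·(cos170°, sin170°) = (-1.9696, 0.3473)
θ=170°: |BD| = 7.9772
θ=170°: circle(B,3.00) ∩ circle(D,10.00): a=-1.7152, h=2.4613
θ=170°:   candidates: C₊=(-3.5760,2.8810) cross=19.634; C₋=(-3.7903,-2.0370) cross=-19.634
θ=170°:   branch + wants cross > 0 → take C=(-3.5760,2.8810) (cross=19.634)
θ=170°: ex = (C−B)/|BC| = (-0.5355,0.8446); ey = (-0.8446,-0.5355)
θ=170°: P = B + 0.99·ex + -1.84·ey = (-0.9457,2.1687)
θ=173°: B = A + 2.00·(cos173°, sin173°) = (-1.9851, 0.2437)
θ=173°: |BD| = 7.9888
θ=173°: circle(B,3.00) ∩ circle(D,10.00): a=-1.7011, h=2.4711
θ=173°:   candidates: C₊=(-3.6100,2.7656) cross=19.741; C₋=(-3.7608,-2.1743) cross=-19.741
θ=173°:   branch + wants cross > 0 → take C=(-3.6100,2.7656) (cross=19.741)
θ=173°: ex = (C−B)/|BC| = (-0.5416,0.8406); ey = (-0.8406,-0.5416)
θ=173°: P = B + 0.99·ex + -1.84·ey = (-0.9746,2.0725)
θ=199°: B = A + 2.00·(cos199°, sin199°) = (-1.8910, -0.6511)
θ=199°: |BD| = 7.9179
θ=199°: circle(B,3.00) ∩ circle(D,10.00): a=-1.7876, h=2.4093
θ=199°:   candidates: C₊=(-3.8707,1.6030) cross=19.076; C₋=(-3.4744,-3.1992) cross=-19.076
θ=199°:   branch + wants cross > 0 → take C=(-3.8707,1.6030) (cross=19.076)
θ=199°: ex = (C−B)/|BC| = (-0.6599,0.7514); ey = (-0.7514,-0.6599)
θ=199°: P = B + 0.99·ex + -1.84·ey = (-1.1618,1.3069)
θ=228°: B = A + 2.00·(cos228°, sin228°) = (-1.3383, -1.4863)
θ=228°: |BD| = 7.4873
θ=228°: circle(B,3.00) ∩ circle(D,10.00): a=-2.3334, h=1.8856
θ=228°:   candidates: C₊=(-3.9995,-0.1014) cross=14.118; C₋=(-3.2509,-3.7975) cross=-14.118
θ=228°:   branch + wants cross > 0 → take C=(-3.9995,-0.1014) (cross=14.118)
θ=228°: ex = (C−B)/|BC| = (-0.8871,0.4616); ey = (-0.4616,-0.8871)
θ=228°: P = B + 0.99·ex + -1.84·ey = (-1.3671,0.6029)

θ=170°: -0.95 2.17
θ=173°: -0.97 2.07
θ=199°: -1.16 1.31
θ=228°: -1.37 0.60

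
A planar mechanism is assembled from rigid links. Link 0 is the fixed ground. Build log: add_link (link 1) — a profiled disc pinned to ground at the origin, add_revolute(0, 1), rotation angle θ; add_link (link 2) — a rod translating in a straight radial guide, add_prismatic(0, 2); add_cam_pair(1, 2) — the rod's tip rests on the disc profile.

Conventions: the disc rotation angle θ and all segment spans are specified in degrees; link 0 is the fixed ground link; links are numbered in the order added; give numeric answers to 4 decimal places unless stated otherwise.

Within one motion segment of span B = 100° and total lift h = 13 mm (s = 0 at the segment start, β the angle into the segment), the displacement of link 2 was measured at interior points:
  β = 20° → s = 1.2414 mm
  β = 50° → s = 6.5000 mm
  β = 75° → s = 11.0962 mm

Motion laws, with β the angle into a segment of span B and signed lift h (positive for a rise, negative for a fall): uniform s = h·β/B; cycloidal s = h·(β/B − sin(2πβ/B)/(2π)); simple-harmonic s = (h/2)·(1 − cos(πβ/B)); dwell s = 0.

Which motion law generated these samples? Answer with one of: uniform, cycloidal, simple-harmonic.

candidates at β/B = r: uniform s = h·r (linear in β); cycloidal s = h·(r − sin(2πr)/(2π)); simple-harmonic s = (h/2)(1 − cos(πr))
β=20°: printed 1.2414 | uniform 2.6000, cycloidal 0.6323, simple-harmonic 1.2414
β=50°: printed 6.5000 | uniform 6.5000, cycloidal 6.5000, simple-harmonic 6.5000
β=75°: printed 11.0962 | uniform 9.7500, cycloidal 11.8190, simple-harmonic 11.0962
only one law matches every sample → simple-harmonic

simple-harmonic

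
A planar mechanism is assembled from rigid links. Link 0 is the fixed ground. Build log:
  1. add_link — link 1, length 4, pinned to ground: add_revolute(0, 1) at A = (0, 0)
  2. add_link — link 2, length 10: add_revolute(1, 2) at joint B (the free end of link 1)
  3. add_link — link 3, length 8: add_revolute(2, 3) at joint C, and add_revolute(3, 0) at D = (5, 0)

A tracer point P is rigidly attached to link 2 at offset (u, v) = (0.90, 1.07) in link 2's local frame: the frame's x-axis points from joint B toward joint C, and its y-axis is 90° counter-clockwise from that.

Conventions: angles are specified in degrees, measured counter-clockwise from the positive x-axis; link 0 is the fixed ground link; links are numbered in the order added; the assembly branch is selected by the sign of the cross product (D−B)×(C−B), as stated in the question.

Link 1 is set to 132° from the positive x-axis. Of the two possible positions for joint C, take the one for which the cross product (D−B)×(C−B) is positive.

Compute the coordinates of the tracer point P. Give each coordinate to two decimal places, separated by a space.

A=(0,0), D=(5.00,0)
B = A + 4.00·(cos132°, sin132°) = (-2.6765, 2.9726)
|BD| = 8.2320
circle(B,10.00) ∩ circle(D,8.00): a=6.3026, h=7.7639
  candidates: C₊=(6.0043,7.9367) cross=63.912; C₋=(0.3973,-6.5433) cross=-63.912
  branch + wants cross > 0 → take C=(6.0043,7.9367) (cross=63.912)
ex = (C−B)/|BC| = (0.8681,0.4964); ey = (-0.4964,0.8681)
P = B + 0.90·ex + 1.07·ey = (-2.4264,4.3482)

-2.43 4.35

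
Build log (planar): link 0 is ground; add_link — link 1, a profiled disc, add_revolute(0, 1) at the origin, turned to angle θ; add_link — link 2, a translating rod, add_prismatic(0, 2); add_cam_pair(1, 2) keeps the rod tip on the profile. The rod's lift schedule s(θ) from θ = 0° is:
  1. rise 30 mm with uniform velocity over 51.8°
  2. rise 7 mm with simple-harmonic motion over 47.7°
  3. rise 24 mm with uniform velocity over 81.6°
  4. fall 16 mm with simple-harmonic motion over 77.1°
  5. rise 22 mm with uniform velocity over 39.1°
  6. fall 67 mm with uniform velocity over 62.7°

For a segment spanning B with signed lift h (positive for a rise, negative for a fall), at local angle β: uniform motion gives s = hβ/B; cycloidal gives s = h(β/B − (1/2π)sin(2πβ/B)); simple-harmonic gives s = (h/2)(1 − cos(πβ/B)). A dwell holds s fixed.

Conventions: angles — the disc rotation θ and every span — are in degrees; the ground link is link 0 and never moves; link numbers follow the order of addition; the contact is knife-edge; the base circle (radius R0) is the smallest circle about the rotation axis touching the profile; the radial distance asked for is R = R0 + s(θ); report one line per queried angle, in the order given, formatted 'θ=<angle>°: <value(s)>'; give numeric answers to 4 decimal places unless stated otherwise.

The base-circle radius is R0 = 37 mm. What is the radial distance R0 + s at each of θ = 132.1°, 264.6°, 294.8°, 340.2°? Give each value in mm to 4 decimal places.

seg 1 [0°–51.8°] uniform, h=30: full span → s += 30 → s = 30.0000
seg 2 [51.8°–99.5°] simple-harmonic, h=7: full span → s += 7 → s = 37.0000
seg 3 [99.5°–181.1°] uniform, h=24: θ=132.1° here. β=32.6, B=81.6. 24·32.6/81.6 = 9.5882 → s = 46.5882
seg 3 [99.5°–181.1°] uniform, h=24: full span → s += 24 → s = 61.0000
seg 4 [181.1°–258.2°] simple-harmonic, h=-16: full span → s += -16 → s = 45.0000
seg 5 [258.2°–297.3°] uniform, h=22: θ=264.6° here. β=6.4, B=39.1. 22·6.4/39.1 = 3.6010 → s = 48.6010
seg 5 [258.2°–297.3°] uniform, h=22: θ=294.8° here. β=36.6, B=39.1. 22·36.6/39.1 = 20.5934 → s = 65.5934
seg 5 [258.2°–297.3°] uniform, h=22: full span → s += 22 → s = 67.0000
seg 6 [297.3°–360°] uniform, h=-67: θ=340.2° here. β=42.9, B=62.7. -67·42.9/62.7 = -45.8421 → s = 21.1579
θ=132.1°: R = R0 + s = 37 + 46.5882 = 83.5882
θ=264.6°: R = R0 + s = 37 + 48.6010 = 85.6010
θ=294.8°: R = R0 + s = 37 + 65.5934 = 102.5934
θ=340.2°: R = R0 + s = 37 + 21.1579 = 58.1579

θ=132.1°: 83.5882
θ=264.6°: 85.6010
θ=294.8°: 102.5934
θ=340.2°: 58.1579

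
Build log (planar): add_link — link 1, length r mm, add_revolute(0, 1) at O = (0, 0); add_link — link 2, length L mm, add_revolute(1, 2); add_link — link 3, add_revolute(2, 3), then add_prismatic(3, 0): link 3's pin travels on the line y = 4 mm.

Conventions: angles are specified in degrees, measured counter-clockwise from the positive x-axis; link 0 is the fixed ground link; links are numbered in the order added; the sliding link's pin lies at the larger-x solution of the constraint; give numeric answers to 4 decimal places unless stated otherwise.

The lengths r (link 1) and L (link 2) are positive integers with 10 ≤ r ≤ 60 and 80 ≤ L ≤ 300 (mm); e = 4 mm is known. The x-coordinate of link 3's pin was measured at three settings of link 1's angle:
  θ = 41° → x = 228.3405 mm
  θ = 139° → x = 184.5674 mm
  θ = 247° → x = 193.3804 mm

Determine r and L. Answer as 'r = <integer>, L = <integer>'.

constraint per measurement: (x − r cos θ)² + (r sin θ − e)² = L²
subtracting the θ₁ and θ₂ equations cancels the r² and L² terms:
r = (x₁² − x₂²) / (2[(x₁cos θ₁ + e sin θ₁) − (x₂cos θ₂ + e sin θ₂)]) = 29.0000 → r = 29
L² = (x₁ − r cos θ₁)² + (r sin θ₁ − e)² = 42848.9940 → L = 207.0000 → L = 207
check at θ₃=247°: x = 193.3804 (printed 193.3804) ✓

r = 29, L = 207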